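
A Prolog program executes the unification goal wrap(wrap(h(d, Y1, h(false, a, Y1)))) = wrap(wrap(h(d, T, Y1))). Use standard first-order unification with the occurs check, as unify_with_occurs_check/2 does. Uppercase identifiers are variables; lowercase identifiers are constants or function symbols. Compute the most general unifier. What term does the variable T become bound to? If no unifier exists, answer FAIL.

FAIL

Decompose wrap/1: wrap(h(d, Y1, h(false, a, Y1))) = wrap(h(d, T, Y1)).
Decompose wrap/1: h(d, Y1, h(false, a, Y1)) = h(d, T, Y1).
Decompose h/3: d = d,  Y1 = T,  h(false, a, Y1) = Y1.
Delete trivial equation d = d.
Bind Y1 := T; substituting into the remaining equation gives: h(false, a, T) = T.
Occurs check fails: T occurs in h(false, a, T); the equation T = h(false, a, T) has no finite solution.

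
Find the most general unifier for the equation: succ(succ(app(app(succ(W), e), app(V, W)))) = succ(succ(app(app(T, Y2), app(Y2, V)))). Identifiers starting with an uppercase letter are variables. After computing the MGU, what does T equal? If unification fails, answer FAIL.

succ(e)

Decompose succ/1: succ(app(app(succ(W), e), app(V, W))) = succ(app(app(T, Y2), app(Y2, V))).
Decompose succ/1: app(app(succ(W), e), app(V, W)) = app(app(T, Y2), app(Y2, V)).
Decompose app/2: app(succ(W), e) = app(T, Y2),  app(V, W) = app(Y2, V).
Decompose app/2: succ(W) = T,  e = Y2.
Bind T := succ(W); no other remaining equation mentions T.
Bind Y2 := e; substituting into the remaining equation gives: app(V, W) = app(e, V).
Decompose app/2: V = e,  W = V.
Bind V := e; substituting into the remaining equation gives: W = e.
Bind W := e. Substituting into the earlier binding gives T := succ(e).
MGU = { T := succ(e), Y2 := e, V := e, W := e }, so T := succ(e).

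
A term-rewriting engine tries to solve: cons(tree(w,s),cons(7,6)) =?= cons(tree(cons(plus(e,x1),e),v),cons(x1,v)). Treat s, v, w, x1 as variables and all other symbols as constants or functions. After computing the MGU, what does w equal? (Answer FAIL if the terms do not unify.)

cons(plus(e,7),e)

Decompose cons/2: tree(w,s) =?= tree(cons(plus(e,x1),e),v),  cons(7,6) =?= cons(x1,v).
Decompose tree/2: w =?= cons(plus(e,x1),e),  s =?= v.
Bind w := cons(plus(e,x1),e); no other remaining equation mentions w.
Bind s := v; no other remaining equation mentions s.
Decompose cons/2: 7 =?= x1,  6 =?= v.
Bind x1 := 7; no other remaining equation mentions x1. Substituting into the earlier binding gives w := cons(plus(e,7),e).
Bind v := 6. Substituting into the earlier binding gives s := 6.
MGU = { w ↦ cons(plus(e,7),e), s ↦ 6, x1 ↦ 7, v ↦ 6 }, so w ↦ cons(plus(e,7),e).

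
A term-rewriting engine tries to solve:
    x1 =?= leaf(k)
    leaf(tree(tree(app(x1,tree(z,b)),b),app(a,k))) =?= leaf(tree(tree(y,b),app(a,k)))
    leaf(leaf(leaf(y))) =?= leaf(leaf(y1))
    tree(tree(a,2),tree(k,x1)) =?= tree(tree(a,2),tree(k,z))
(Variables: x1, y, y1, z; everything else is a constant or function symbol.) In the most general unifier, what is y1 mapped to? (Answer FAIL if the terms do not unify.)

Bind x1 := leaf(k); substituting into the 2 remaining equations that mention x1 gives: leaf(tree(tree(app(leaf(k),tree(z,b)),b),app(a,k))) =?= leaf(tree(tree(y,b),app(a,k))),  tree(tree(a,2),tree(k,leaf(k))) =?= tree(tree(a,2),tree(k,z)).
Decompose leaf/1: tree(tree(app(leaf(k),tree(z,b)),b),app(a,k)) =?= tree(tree(y,b),app(a,k)).
Decompose tree/2: tree(app(leaf(k),tree(z,b)),b) =?= tree(y,b),  app(a,k) =?= app(a,k).
Decompose tree/2: app(leaf(k),tree(z,b)) =?= y,  b =?= b.
Bind y := app(leaf(k),tree(z,b)); substituting into the one remaining equation that mentions y gives: leaf(leaf(leaf(app(leaf(k),tree(z,b))))) =?= leaf(leaf(y1)).
Delete trivial equation b =?= b.
Delete trivial equation app(a,k) =?= app(a,k).
Decompose leaf/1: leaf(leaf(app(leaf(k),tree(z,b)))) =?= leaf(y1).
Decompose leaf/1: leaf(app(leaf(k),tree(z,b))) =?= y1.
Bind y1 := leaf(app(leaf(k),tree(z,b))); no other remaining equation mentions y1.
Decompose tree/2: tree(a,2) =?= tree(a,2),  tree(k,leaf(k)) =?= tree(k,z).
Delete trivial equation tree(a,2) =?= tree(a,2).
Decompose tree/2: k =?= k,  leaf(k) =?= z.
Delete trivial equation k =?= k.
Bind z := leaf(k). Substituting into the earlier bindings gives y := app(leaf(k),tree(leaf(k),b)), y1 := leaf(app(leaf(k),tree(leaf(k),b))).
MGU = { x1 := leaf(k), y := app(leaf(k),tree(leaf(k),b)), y1 := leaf(app(leaf(k),tree(leaf(k),b))), z := leaf(k) }, so y1 := leaf(app(leaf(k),tree(leaf(k),b))).

leaf(app(leaf(k),tree(leaf(k),b)))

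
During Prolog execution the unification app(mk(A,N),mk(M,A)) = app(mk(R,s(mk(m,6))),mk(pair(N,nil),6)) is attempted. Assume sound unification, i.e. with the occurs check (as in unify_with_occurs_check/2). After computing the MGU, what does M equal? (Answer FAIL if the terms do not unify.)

Decompose app/2: mk(A,N) = mk(R,s(mk(m,6))),  mk(M,A) = mk(pair(N,nil),6).
Decompose mk/2: A = R,  N = s(mk(m,6)).
Bind A := R; substituting into the one remaining equation that mentions A gives: mk(M,R) = mk(pair(N,nil),6).
Bind N := s(mk(m,6)); substituting into the remaining equation gives: mk(M,R) = mk(pair(s(mk(m,6)),nil),6).
Decompose mk/2: M = pair(s(mk(m,6)),nil),  R = 6.
Bind M := pair(s(mk(m,6)),nil); no other remaining equation mentions M.
Bind R := 6. Substituting into the earlier binding gives A := 6.
MGU = { A = 6, N = s(mk(m,6)), M = pair(s(mk(m,6)),nil), R = 6 }, so M = pair(s(mk(m,6)),nil).

pair(s(mk(m,6)),nil)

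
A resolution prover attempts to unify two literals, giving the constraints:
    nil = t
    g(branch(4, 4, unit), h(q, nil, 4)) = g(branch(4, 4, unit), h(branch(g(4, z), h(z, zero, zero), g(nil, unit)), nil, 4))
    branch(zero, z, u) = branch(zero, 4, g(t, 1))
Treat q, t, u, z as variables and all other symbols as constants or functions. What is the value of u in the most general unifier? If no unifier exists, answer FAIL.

Bind t := nil; substituting into the one remaining equation that mentions t gives: branch(zero, z, u) = branch(zero, 4, g(nil, 1)).
Decompose g/2: branch(4, 4, unit) = branch(4, 4, unit),  h(q, nil, 4) = h(branch(g(4, z), h(z, zero, zero), g(nil, unit)), nil, 4).
Delete trivial equation branch(4, 4, unit) = branch(4, 4, unit).
Decompose h/3: q = branch(g(4, z), h(z, zero, zero), g(nil, unit)),  nil = nil,  4 = 4.
Bind q := branch(g(4, z), h(z, zero, zero), g(nil, unit)); no other remaining equation mentions q.
Delete trivial equation nil = nil.
Delete trivial equation 4 = 4.
Decompose branch/3: zero = zero,  z = 4,  u = g(nil, 1).
Delete trivial equation zero = zero.
Bind z := 4; no other remaining equation mentions z. Substituting into the earlier binding gives q := branch(g(4, 4), h(4, zero, zero), g(nil, unit)).
Bind u := g(nil, 1).
MGU = { t := nil, q := branch(g(4, 4), h(4, zero, zero), g(nil, unit)), z := 4, u := g(nil, 1) }, so u := g(nil, 1).

g(nil, 1)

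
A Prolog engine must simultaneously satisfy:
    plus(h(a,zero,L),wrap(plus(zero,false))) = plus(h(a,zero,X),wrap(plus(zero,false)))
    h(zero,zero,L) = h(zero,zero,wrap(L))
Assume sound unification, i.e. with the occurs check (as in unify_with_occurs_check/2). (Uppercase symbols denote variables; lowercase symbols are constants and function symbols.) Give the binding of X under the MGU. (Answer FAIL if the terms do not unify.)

Decompose plus/2: h(a,zero,L) = h(a,zero,X),  wrap(plus(zero,false)) = wrap(plus(zero,false)).
Decompose h/3: a = a,  zero = zero,  L = X.
Delete trivial equation a = a.
Delete trivial equation zero = zero.
Bind L := X; substituting into the one remaining equation that mentions L gives: h(zero,zero,X) = h(zero,zero,wrap(X)).
Delete trivial equation wrap(plus(zero,false)) = wrap(plus(zero,false)).
Decompose h/3: zero = zero,  zero = zero,  X = wrap(X).
Delete trivial equation zero = zero.
Delete trivial equation zero = zero.
Occurs check fails: X occurs in wrap(X); the equation X = wrap(X) has no finite solution.

FAIL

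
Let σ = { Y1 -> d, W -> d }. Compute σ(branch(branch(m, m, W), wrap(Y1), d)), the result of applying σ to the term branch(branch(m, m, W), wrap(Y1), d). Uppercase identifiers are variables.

branch(branch(m, m, d), wrap(d), d)

Replace each occurrence of Y1 with d.
Replace each occurrence of W with d.
Result: branch(branch(m, m, d), wrap(d), d).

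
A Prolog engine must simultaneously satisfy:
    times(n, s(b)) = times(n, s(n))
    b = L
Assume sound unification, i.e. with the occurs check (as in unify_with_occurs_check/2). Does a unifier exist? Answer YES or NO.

Decompose times/2: n = n,  s(b) = s(n).
Delete trivial equation n = n.
Decompose s/1: b = n.
Clash: constants b and n differ; no unifier exists.

NO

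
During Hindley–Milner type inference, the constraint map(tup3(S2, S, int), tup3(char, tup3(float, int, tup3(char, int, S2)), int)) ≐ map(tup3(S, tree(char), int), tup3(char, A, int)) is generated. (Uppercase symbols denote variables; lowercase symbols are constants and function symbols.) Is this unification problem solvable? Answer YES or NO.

YES

Decompose map/2: tup3(S2, S, int) ≐ tup3(S, tree(char), int),  tup3(char, tup3(float, int, tup3(char, int, S2)), int) ≐ tup3(char, A, int).
Decompose tup3/3: S2 ≐ S,  S ≐ tree(char),  int ≐ int.
Bind S2 := S; substituting into the one remaining equation that mentions S2 gives: tup3(char, tup3(float, int, tup3(char, int, S)), int) ≐ tup3(char, A, int).
Bind S := tree(char); substituting into the one remaining equation that mentions S gives: tup3(char, tup3(float, int, tup3(char, int, tree(char))), int) ≐ tup3(char, A, int). Substituting into the earlier binding gives S2 := tree(char).
Delete trivial equation int ≐ int.
Decompose tup3/3: char ≐ char,  tup3(float, int, tup3(char, int, tree(char))) ≐ A,  int ≐ int.
Delete trivial equation char ≐ char.
Bind A := tup3(float, int, tup3(char, int, tree(char))); no other remaining equation mentions A.
Delete trivial equation int ≐ int.
No equations remain and no clash or occurs-check failure arose, so a unifier exists.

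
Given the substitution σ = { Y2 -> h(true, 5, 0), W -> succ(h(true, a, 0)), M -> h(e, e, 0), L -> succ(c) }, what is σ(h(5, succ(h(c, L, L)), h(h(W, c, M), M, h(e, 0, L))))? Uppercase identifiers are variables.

Replace each occurrence of W with succ(h(true, a, 0)).
Replace each occurrence of M with h(e, e, 0).
Replace each occurrence of L with succ(c).
Result: h(5, succ(h(c, succ(c), succ(c))), h(h(succ(h(true, a, 0)), c, h(e, e, 0)), h(e, e, 0), h(e, 0, succ(c)))).

h(5, succ(h(c, succ(c), succ(c))), h(h(succ(h(true, a, 0)), c, h(e, e, 0)), h(e, e, 0), h(e, 0, succ(c))))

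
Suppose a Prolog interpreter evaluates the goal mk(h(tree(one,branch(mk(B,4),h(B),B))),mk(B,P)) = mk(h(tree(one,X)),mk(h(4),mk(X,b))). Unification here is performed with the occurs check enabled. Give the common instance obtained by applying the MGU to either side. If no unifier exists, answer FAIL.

Decompose mk/2: h(tree(one,branch(mk(B,4),h(B),B))) = h(tree(one,X)),  mk(B,P) = mk(h(4),mk(X,b)).
Decompose h/1: tree(one,branch(mk(B,4),h(B),B)) = tree(one,X).
Decompose tree/2: one = one,  branch(mk(B,4),h(B),B) = X.
Delete trivial equation one = one.
Bind X := branch(mk(B,4),h(B),B); substituting into the remaining equation gives: mk(B,P) = mk(h(4),mk(branch(mk(B,4),h(B),B),b)).
Decompose mk/2: B = h(4),  P = mk(branch(mk(B,4),h(B),B),b).
Bind B := h(4); substituting into the remaining equation gives: P = mk(branch(mk(h(4),4),h(h(4)),h(4)),b). Substituting into the earlier binding gives X := branch(mk(h(4),4),h(h(4)),h(4)).
Bind P := mk(branch(mk(h(4),4),h(h(4)),h(4)),b).
Applying the MGU to either side gives mk(h(tree(one,branch(mk(h(4),4),h(h(4)),h(4)))),mk(h(4),mk(branch(mk(h(4),4),h(h(4)),h(4)),b))).

mk(h(tree(one,branch(mk(h(4),4),h(h(4)),h(4)))),mk(h(4),mk(branch(mk(h(4),4),h(h(4)),h(4)),b)))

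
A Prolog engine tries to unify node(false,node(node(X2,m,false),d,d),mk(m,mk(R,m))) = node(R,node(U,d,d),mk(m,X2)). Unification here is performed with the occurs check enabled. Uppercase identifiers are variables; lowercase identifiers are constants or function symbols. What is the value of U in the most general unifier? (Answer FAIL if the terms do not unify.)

node(mk(false,m),m,false)

Decompose node/3: false = R,  node(node(X2,m,false),d,d) = node(U,d,d),  mk(m,mk(R,m)) = mk(m,X2).
Bind R := false; substituting into the one remaining equation that mentions R gives: mk(m,mk(false,m)) = mk(m,X2).
Decompose node/3: node(X2,m,false) = U,  d = d,  d = d.
Bind U := node(X2,m,false); no other remaining equation mentions U.
Delete trivial equation d = d.
Delete trivial equation d = d.
Decompose mk/2: m = m,  mk(false,m) = X2.
Delete trivial equation m = m.
Bind X2 := mk(false,m). Substituting into the earlier binding gives U := node(mk(false,m),m,false).
MGU = { R = false, U = node(mk(false,m),m,false), X2 = mk(false,m) }, so U = node(mk(false,m),m,false).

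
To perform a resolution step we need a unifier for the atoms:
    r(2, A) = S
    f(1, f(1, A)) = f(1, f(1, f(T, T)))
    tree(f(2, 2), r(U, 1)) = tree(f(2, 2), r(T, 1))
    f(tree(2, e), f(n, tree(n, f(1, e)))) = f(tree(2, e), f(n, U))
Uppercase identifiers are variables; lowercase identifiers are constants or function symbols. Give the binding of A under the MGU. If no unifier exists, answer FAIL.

f(tree(n, f(1, e)), tree(n, f(1, e)))

Bind S := r(2, A); no other remaining equation mentions S.
Decompose f/2: 1 = 1,  f(1, A) = f(1, f(T, T)).
Delete trivial equation 1 = 1.
Decompose f/2: 1 = 1,  A = f(T, T).
Delete trivial equation 1 = 1.
Bind A := f(T, T); no other remaining equation mentions A. Substituting into the earlier binding gives S := r(2, f(T, T)).
Decompose tree/2: f(2, 2) = f(2, 2),  r(U, 1) = r(T, 1).
Delete trivial equation f(2, 2) = f(2, 2).
Decompose r/2: U = T,  1 = 1.
Bind U := T; substituting into the one remaining equation that mentions U gives: f(tree(2, e), f(n, tree(n, f(1, e)))) = f(tree(2, e), f(n, T)).
Delete trivial equation 1 = 1.
Decompose f/2: tree(2, e) = tree(2, e),  f(n, tree(n, f(1, e))) = f(n, T).
Delete trivial equation tree(2, e) = tree(2, e).
Decompose f/2: n = n,  tree(n, f(1, e)) = T.
Delete trivial equation n = n.
Bind T := tree(n, f(1, e)). Substituting into the earlier bindings gives S := r(2, f(tree(n, f(1, e)), tree(n, f(1, e)))), A := f(tree(n, f(1, e)), tree(n, f(1, e))), U := tree(n, f(1, e)).
MGU = { S ↦ r(2, f(tree(n, f(1, e)), tree(n, f(1, e)))), A ↦ f(tree(n, f(1, e)), tree(n, f(1, e))), U ↦ tree(n, f(1, e)), T ↦ tree(n, f(1, e)) }, so A ↦ f(tree(n, f(1, e)), tree(n, f(1, e))).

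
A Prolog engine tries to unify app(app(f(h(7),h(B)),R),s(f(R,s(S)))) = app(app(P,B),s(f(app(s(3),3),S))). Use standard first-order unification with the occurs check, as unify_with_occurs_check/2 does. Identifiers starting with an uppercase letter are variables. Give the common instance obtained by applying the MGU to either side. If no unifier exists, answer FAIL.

FAIL

Decompose app/2: app(f(h(7),h(B)),R) = app(P,B),  s(f(R,s(S))) = s(f(app(s(3),3),S)).
Decompose app/2: f(h(7),h(B)) = P,  R = B.
Bind P := f(h(7),h(B)); no other remaining equation mentions P.
Bind R := B; substituting into the remaining equation gives: s(f(B,s(S))) = s(f(app(s(3),3),S)).
Decompose s/1: f(B,s(S)) = f(app(s(3),3),S).
Decompose f/2: B = app(s(3),3),  s(S) = S.
Bind B := app(s(3),3); no other remaining equation mentions B. Substituting into the earlier bindings gives P := f(h(7),h(app(s(3),3))), R := app(s(3),3).
Occurs check fails: S occurs in s(S); the equation S = s(S) has no finite solution.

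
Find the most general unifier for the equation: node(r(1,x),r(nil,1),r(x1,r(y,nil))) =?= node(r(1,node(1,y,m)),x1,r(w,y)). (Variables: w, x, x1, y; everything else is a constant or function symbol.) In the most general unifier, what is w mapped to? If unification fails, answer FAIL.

Decompose node/3: r(1,x) =?= r(1,node(1,y,m)),  r(nil,1) =?= x1,  r(x1,r(y,nil)) =?= r(w,y).
Decompose r/2: 1 =?= 1,  x =?= node(1,y,m).
Delete trivial equation 1 =?= 1.
Bind x := node(1,y,m); no other remaining equation mentions x.
Bind x1 := r(nil,1); substituting into the remaining equation gives: r(r(nil,1),r(y,nil)) =?= r(w,y).
Decompose r/2: r(nil,1) =?= w,  r(y,nil) =?= y.
Bind w := r(nil,1); no other remaining equation mentions w.
Occurs check fails: y occurs in r(y,nil); the equation y =?= r(y,nil) has no finite solution.

FAIL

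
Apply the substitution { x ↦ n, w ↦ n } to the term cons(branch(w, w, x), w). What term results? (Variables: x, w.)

cons(branch(n, n, n), n)

Replace each occurrence of x with n.
Replace each occurrence of w with n.
Result: cons(branch(n, n, n), n).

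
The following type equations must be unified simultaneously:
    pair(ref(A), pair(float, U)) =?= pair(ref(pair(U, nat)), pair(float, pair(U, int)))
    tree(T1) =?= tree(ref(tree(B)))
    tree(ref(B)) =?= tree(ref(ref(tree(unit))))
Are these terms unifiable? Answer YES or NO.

Decompose pair/2: ref(A) =?= ref(pair(U, nat)),  pair(float, U) =?= pair(float, pair(U, int)).
Decompose ref/1: A =?= pair(U, nat).
Bind A := pair(U, nat); no other remaining equation mentions A.
Decompose pair/2: float =?= float,  U =?= pair(U, int).
Delete trivial equation float =?= float.
Occurs check fails: U occurs in pair(U, int); the equation U =?= pair(U, int) has no finite solution.

NO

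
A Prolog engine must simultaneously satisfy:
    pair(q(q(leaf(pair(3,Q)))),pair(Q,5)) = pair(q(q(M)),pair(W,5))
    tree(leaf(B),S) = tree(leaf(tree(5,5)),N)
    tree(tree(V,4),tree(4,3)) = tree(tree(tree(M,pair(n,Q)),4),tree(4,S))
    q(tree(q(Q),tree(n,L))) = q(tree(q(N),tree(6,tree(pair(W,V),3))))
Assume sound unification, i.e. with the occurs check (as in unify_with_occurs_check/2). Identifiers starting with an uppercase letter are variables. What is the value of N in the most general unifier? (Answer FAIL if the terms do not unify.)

Decompose pair/2: q(q(leaf(pair(3,Q)))) = q(q(M)),  pair(Q,5) = pair(W,5).
Decompose q/1: q(leaf(pair(3,Q))) = q(M).
Decompose q/1: leaf(pair(3,Q)) = M.
Bind M := leaf(pair(3,Q)); substituting into the one remaining equation that mentions M gives: tree(tree(V,4),tree(4,3)) = tree(tree(tree(leaf(pair(3,Q)),pair(n,Q)),4),tree(4,S)).
Decompose pair/2: Q = W,  5 = 5.
Bind Q := W; substituting into the 2 remaining equations that mention Q gives: tree(tree(V,4),tree(4,3)) = tree(tree(tree(leaf(pair(3,W)),pair(n,W)),4),tree(4,S)),  q(tree(q(W),tree(n,L))) = q(tree(q(N),tree(6,tree(pair(W,V),3)))). Substituting into the earlier binding gives M := leaf(pair(3,W)).
Delete trivial equation 5 = 5.
Decompose tree/2: leaf(B) = leaf(tree(5,5)),  S = N.
Decompose leaf/1: B = tree(5,5).
Bind B := tree(5,5); no other remaining equation mentions B.
Bind S := N; substituting into the one remaining equation that mentions S gives: tree(tree(V,4),tree(4,3)) = tree(tree(tree(leaf(pair(3,W)),pair(n,W)),4),tree(4,N)).
Decompose tree/2: tree(V,4) = tree(tree(leaf(pair(3,W)),pair(n,W)),4),  tree(4,3) = tree(4,N).
Decompose tree/2: V = tree(leaf(pair(3,W)),pair(n,W)),  4 = 4.
Bind V := tree(leaf(pair(3,W)),pair(n,W)); substituting into the one remaining equation that mentions V gives: q(tree(q(W),tree(n,L))) = q(tree(q(N),tree(6,tree(pair(W,tree(leaf(pair(3,W)),pair(n,W))),3)))).
Delete trivial equation 4 = 4.
Decompose tree/2: 4 = 4,  3 = N.
Delete trivial equation 4 = 4.
Bind N := 3; substituting into the remaining equation gives: q(tree(q(W),tree(n,L))) = q(tree(q(3),tree(6,tree(pair(W,tree(leaf(pair(3,W)),pair(n,W))),3)))). Substituting into the earlier binding gives S := 3.
Decompose q/1: tree(q(W),tree(n,L)) = tree(q(3),tree(6,tree(pair(W,tree(leaf(pair(3,W)),pair(n,W))),3))).
Decompose tree/2: q(W) = q(3),  tree(n,L) = tree(6,tree(pair(W,tree(leaf(pair(3,W)),pair(n,W))),3)).
Decompose q/1: W = 3.
Bind W := 3; substituting into the remaining equation gives: tree(n,L) = tree(6,tree(pair(3,tree(leaf(pair(3,3)),pair(n,3))),3)). Substituting into the earlier bindings gives M := leaf(pair(3,3)), Q := 3, V := tree(leaf(pair(3,3)),pair(n,3)).
Decompose tree/2: n = 6,  L = tree(pair(3,tree(leaf(pair(3,3)),pair(n,3))),3).
Clash: constants n and 6 differ; no unifier exists.

FAIL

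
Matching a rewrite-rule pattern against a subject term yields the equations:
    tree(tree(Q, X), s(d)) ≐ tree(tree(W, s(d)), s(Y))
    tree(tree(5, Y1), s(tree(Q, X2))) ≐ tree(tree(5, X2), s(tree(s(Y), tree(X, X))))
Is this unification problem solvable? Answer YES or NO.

YES

Decompose tree/2: tree(Q, X) ≐ tree(W, s(d)),  s(d) ≐ s(Y).
Decompose tree/2: Q ≐ W,  X ≐ s(d).
Bind Q := W; substituting into the one remaining equation that mentions Q gives: tree(tree(5, Y1), s(tree(W, X2))) ≐ tree(tree(5, X2), s(tree(s(Y), tree(X, X)))).
Bind X := s(d); substituting into the one remaining equation that mentions X gives: tree(tree(5, Y1), s(tree(W, X2))) ≐ tree(tree(5, X2), s(tree(s(Y), tree(s(d), s(d))))).
Decompose s/1: d ≐ Y.
Bind Y := d; substituting into the remaining equation gives: tree(tree(5, Y1), s(tree(W, X2))) ≐ tree(tree(5, X2), s(tree(s(d), tree(s(d), s(d))))).
Decompose tree/2: tree(5, Y1) ≐ tree(5, X2),  s(tree(W, X2)) ≐ s(tree(s(d), tree(s(d), s(d)))).
Decompose tree/2: 5 ≐ 5,  Y1 ≐ X2.
Delete trivial equation 5 ≐ 5.
Bind Y1 := X2; no other remaining equation mentions Y1.
Decompose s/1: tree(W, X2) ≐ tree(s(d), tree(s(d), s(d))).
Decompose tree/2: W ≐ s(d),  X2 ≐ tree(s(d), s(d)).
Bind W := s(d); no other remaining equation mentions W. Substituting into the earlier binding gives Q := s(d).
Bind X2 := tree(s(d), s(d)). Substituting into the earlier binding gives Y1 := tree(s(d), s(d)).
No equations remain and no clash or occurs-check failure arose, so a unifier exists.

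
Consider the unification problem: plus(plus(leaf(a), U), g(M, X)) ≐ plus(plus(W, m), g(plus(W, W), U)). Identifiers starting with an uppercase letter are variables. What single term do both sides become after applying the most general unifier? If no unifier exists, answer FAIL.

plus(plus(leaf(a), m), g(plus(leaf(a), leaf(a)), m))

Decompose plus/2: plus(leaf(a), U) ≐ plus(W, m),  g(M, X) ≐ g(plus(W, W), U).
Decompose plus/2: leaf(a) ≐ W,  U ≐ m.
Bind W := leaf(a); substituting into the one remaining equation that mentions W gives: g(M, X) ≐ g(plus(leaf(a), leaf(a)), U).
Bind U := m; substituting into the remaining equation gives: g(M, X) ≐ g(plus(leaf(a), leaf(a)), m).
Decompose g/2: M ≐ plus(leaf(a), leaf(a)),  X ≐ m.
Bind M := plus(leaf(a), leaf(a)); no other remaining equation mentions M.
Bind X := m.
Applying the MGU to either side gives plus(plus(leaf(a), m), g(plus(leaf(a), leaf(a)), m)).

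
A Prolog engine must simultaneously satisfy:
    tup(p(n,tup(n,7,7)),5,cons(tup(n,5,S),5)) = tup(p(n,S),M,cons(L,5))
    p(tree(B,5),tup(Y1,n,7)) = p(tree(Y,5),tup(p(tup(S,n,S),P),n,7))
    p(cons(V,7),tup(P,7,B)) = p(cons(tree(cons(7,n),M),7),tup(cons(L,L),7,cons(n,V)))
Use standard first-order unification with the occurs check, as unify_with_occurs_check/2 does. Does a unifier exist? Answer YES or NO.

YES

Decompose tup/3: p(n,tup(n,7,7)) = p(n,S),  5 = M,  cons(tup(n,5,S),5) = cons(L,5).
Decompose p/2: n = n,  tup(n,7,7) = S.
Delete trivial equation n = n.
Bind S := tup(n,7,7); substituting into the 2 remaining equations that mention S gives: cons(tup(n,5,tup(n,7,7)),5) = cons(L,5),  p(tree(B,5),tup(Y1,n,7)) = p(tree(Y,5),tup(p(tup(tup(n,7,7),n,tup(n,7,7)),P),n,7)).
Bind M := 5; substituting into the one remaining equation that mentions M gives: p(cons(V,7),tup(P,7,B)) = p(cons(tree(cons(7,n),5),7),tup(cons(L,L),7,cons(n,V))).
Decompose cons/2: tup(n,5,tup(n,7,7)) = L,  5 = 5.
Bind L := tup(n,5,tup(n,7,7)); substituting into the one remaining equation that mentions L gives: p(cons(V,7),tup(P,7,B)) = p(cons(tree(cons(7,n),5),7),tup(cons(tup(n,5,tup(n,7,7)),tup(n,5,tup(n,7,7))),7,cons(n,V))).
Delete trivial equation 5 = 5.
Decompose p/2: tree(B,5) = tree(Y,5),  tup(Y1,n,7) = tup(p(tup(tup(n,7,7),n,tup(n,7,7)),P),n,7).
Decompose tree/2: B = Y,  5 = 5.
Bind B := Y; substituting into the one remaining equation that mentions B gives: p(cons(V,7),tup(P,7,Y)) = p(cons(tree(cons(7,n),5),7),tup(cons(tup(n,5,tup(n,7,7)),tup(n,5,tup(n,7,7))),7,cons(n,V))).
Delete trivial equation 5 = 5.
Decompose tup/3: Y1 = p(tup(tup(n,7,7),n,tup(n,7,7)),P),  n = n,  7 = 7.
Bind Y1 := p(tup(tup(n,7,7),n,tup(n,7,7)),P); no other remaining equation mentions Y1.
Delete trivial equation n = n.
Delete trivial equation 7 = 7.
Decompose p/2: cons(V,7) = cons(tree(cons(7,n),5),7),  tup(P,7,Y) = tup(cons(tup(n,5,tup(n,7,7)),tup(n,5,tup(n,7,7))),7,cons(n,V)).
Decompose cons/2: V = tree(cons(7,n),5),  7 = 7.
Bind V := tree(cons(7,n),5); substituting into the one remaining equation that mentions V gives: tup(P,7,Y) = tup(cons(tup(n,5,tup(n,7,7)),tup(n,5,tup(n,7,7))),7,cons(n,tree(cons(7,n),5))).
Delete trivial equation 7 = 7.
Decompose tup/3: P = cons(tup(n,5,tup(n,7,7)),tup(n,5,tup(n,7,7))),  7 = 7,  Y = cons(n,tree(cons(7,n),5)).
Bind P := cons(tup(n,5,tup(n,7,7)),tup(n,5,tup(n,7,7))); no other remaining equation mentions P. Substituting into the earlier binding gives Y1 := p(tup(tup(n,7,7),n,tup(n,7,7)),cons(tup(n,5,tup(n,7,7)),tup(n,5,tup(n,7,7)))).
Delete trivial equation 7 = 7.
Bind Y := cons(n,tree(cons(7,n),5)). Substituting into the earlier binding gives B := cons(n,tree(cons(7,n),5)).
No equations remain and no clash or occurs-check failure arose, so a unifier exists.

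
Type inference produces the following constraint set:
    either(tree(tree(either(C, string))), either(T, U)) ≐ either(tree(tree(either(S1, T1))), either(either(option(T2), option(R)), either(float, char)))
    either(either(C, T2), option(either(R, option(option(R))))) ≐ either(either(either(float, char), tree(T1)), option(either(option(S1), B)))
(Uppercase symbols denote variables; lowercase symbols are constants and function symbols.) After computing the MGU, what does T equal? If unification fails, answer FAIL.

either(option(tree(string)), option(option(either(float, char))))

Decompose either/2: tree(tree(either(C, string))) ≐ tree(tree(either(S1, T1))),  either(T, U) ≐ either(either(option(T2), option(R)), either(float, char)).
Decompose tree/1: tree(either(C, string)) ≐ tree(either(S1, T1)).
Decompose tree/1: either(C, string) ≐ either(S1, T1).
Decompose either/2: C ≐ S1,  string ≐ T1.
Bind C := S1; substituting into the one remaining equation that mentions C gives: either(either(S1, T2), option(either(R, option(option(R))))) ≐ either(either(either(float, char), tree(T1)), option(either(option(S1), B))).
Bind T1 := string; substituting into the one remaining equation that mentions T1 gives: either(either(S1, T2), option(either(R, option(option(R))))) ≐ either(either(either(float, char), tree(string)), option(either(option(S1), B))).
Decompose either/2: T ≐ either(option(T2), option(R)),  U ≐ either(float, char).
Bind T := either(option(T2), option(R)); no other remaining equation mentions T.
Bind U := either(float, char); no other remaining equation mentions U.
Decompose either/2: either(S1, T2) ≐ either(either(float, char), tree(string)),  option(either(R, option(option(R)))) ≐ option(either(option(S1), B)).
Decompose either/2: S1 ≐ either(float, char),  T2 ≐ tree(string).
Bind S1 := either(float, char); substituting into the one remaining equation that mentions S1 gives: option(either(R, option(option(R)))) ≐ option(either(option(either(float, char)), B)). Substituting into the earlier binding gives C := either(float, char).
Bind T2 := tree(string); no other remaining equation mentions T2. Substituting into the earlier binding gives T := either(option(tree(string)), option(R)).
Decompose option/1: either(R, option(option(R))) ≐ either(option(either(float, char)), B).
Decompose either/2: R ≐ option(either(float, char)),  option(option(R)) ≐ B.
Bind R := option(either(float, char)); substituting into the remaining equation gives: option(option(option(either(float, char)))) ≐ B. Substituting into the earlier binding gives T := either(option(tree(string)), option(option(either(float, char)))).
Bind B := option(option(option(either(float, char)))).
MGU = { C := either(float, char), T1 := string, T := either(option(tree(string)), option(option(either(float, char)))), U := either(float, char), S1 := either(float, char), T2 := tree(string), R := option(either(float, char)), B := option(option(option(either(float, char)))) }, so T := either(option(tree(string)), option(option(either(float, char)))).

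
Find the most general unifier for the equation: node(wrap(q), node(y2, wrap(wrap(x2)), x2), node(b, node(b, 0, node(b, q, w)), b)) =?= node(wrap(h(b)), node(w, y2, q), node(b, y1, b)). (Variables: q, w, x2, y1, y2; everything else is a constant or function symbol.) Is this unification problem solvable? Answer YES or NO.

YES

Decompose node/3: wrap(q) =?= wrap(h(b)),  node(y2, wrap(wrap(x2)), x2) =?= node(w, y2, q),  node(b, node(b, 0, node(b, q, w)), b) =?= node(b, y1, b).
Decompose wrap/1: q =?= h(b).
Bind q := h(b); substituting into the remaining equations gives: node(y2, wrap(wrap(x2)), x2) =?= node(w, y2, h(b)),  node(b, node(b, 0, node(b, h(b), w)), b) =?= node(b, y1, b).
Decompose node/3: y2 =?= w,  wrap(wrap(x2)) =?= y2,  x2 =?= h(b).
Bind y2 := w; substituting into the one remaining equation that mentions y2 gives: wrap(wrap(x2)) =?= w.
Bind w := wrap(wrap(x2)); substituting into the one remaining equation that mentions w gives: node(b, node(b, 0, node(b, h(b), wrap(wrap(x2)))), b) =?= node(b, y1, b). Substituting into the earlier binding gives y2 := wrap(wrap(x2)).
Bind x2 := h(b); substituting into the remaining equation gives: node(b, node(b, 0, node(b, h(b), wrap(wrap(h(b))))), b) =?= node(b, y1, b). Substituting into the earlier bindings gives y2 := wrap(wrap(h(b))), w := wrap(wrap(h(b))).
Decompose node/3: b =?= b,  node(b, 0, node(b, h(b), wrap(wrap(h(b))))) =?= y1,  b =?= b.
Delete trivial equation b =?= b.
Bind y1 := node(b, 0, node(b, h(b), wrap(wrap(h(b))))); no other remaining equation mentions y1.
Delete trivial equation b =?= b.
No equations remain and no clash or occurs-check failure arose, so a unifier exists.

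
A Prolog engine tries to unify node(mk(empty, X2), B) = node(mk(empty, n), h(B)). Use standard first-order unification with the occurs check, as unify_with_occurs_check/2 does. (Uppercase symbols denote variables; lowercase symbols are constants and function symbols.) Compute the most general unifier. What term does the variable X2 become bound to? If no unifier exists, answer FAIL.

FAIL

Decompose node/2: mk(empty, X2) = mk(empty, n),  B = h(B).
Decompose mk/2: empty = empty,  X2 = n.
Delete trivial equation empty = empty.
Bind X2 := n; no other remaining equation mentions X2.
Occurs check fails: B occurs in h(B); the equation B = h(B) has no finite solution.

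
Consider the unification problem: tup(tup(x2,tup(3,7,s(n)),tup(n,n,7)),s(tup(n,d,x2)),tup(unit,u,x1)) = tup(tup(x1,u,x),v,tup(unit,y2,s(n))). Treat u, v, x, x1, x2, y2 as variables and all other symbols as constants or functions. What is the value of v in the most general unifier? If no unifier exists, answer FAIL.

s(tup(n,d,s(n)))

Decompose tup/3: tup(x2,tup(3,7,s(n)),tup(n,n,7)) = tup(x1,u,x),  s(tup(n,d,x2)) = v,  tup(unit,u,x1) = tup(unit,y2,s(n)).
Decompose tup/3: x2 = x1,  tup(3,7,s(n)) = u,  tup(n,n,7) = x.
Bind x2 := x1; substituting into the one remaining equation that mentions x2 gives: s(tup(n,d,x1)) = v.
Bind u := tup(3,7,s(n)); substituting into the one remaining equation that mentions u gives: tup(unit,tup(3,7,s(n)),x1) = tup(unit,y2,s(n)).
Bind x := tup(n,n,7); no other remaining equation mentions x.
Bind v := s(tup(n,d,x1)); no other remaining equation mentions v.
Decompose tup/3: unit = unit,  tup(3,7,s(n)) = y2,  x1 = s(n).
Delete trivial equation unit = unit.
Bind y2 := tup(3,7,s(n)); no other remaining equation mentions y2.
Bind x1 := s(n). Substituting into the earlier bindings gives x2 := s(n), v := s(tup(n,d,s(n))).
MGU = { x2 := s(n), u := tup(3,7,s(n)), x := tup(n,n,7), v := s(tup(n,d,s(n))), y2 := tup(3,7,s(n)), x1 := s(n) }, so v := s(tup(n,d,s(n))).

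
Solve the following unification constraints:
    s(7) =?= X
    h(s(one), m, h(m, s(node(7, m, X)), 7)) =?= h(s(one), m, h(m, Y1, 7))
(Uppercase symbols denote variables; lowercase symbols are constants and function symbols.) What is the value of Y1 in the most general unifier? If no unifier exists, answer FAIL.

Bind X := s(7); substituting into the remaining equation gives: h(s(one), m, h(m, s(node(7, m, s(7))), 7)) =?= h(s(one), m, h(m, Y1, 7)).
Decompose h/3: s(one) =?= s(one),  m =?= m,  h(m, s(node(7, m, s(7))), 7) =?= h(m, Y1, 7).
Delete trivial equation s(one) =?= s(one).
Delete trivial equation m =?= m.
Decompose h/3: m =?= m,  s(node(7, m, s(7))) =?= Y1,  7 =?= 7.
Delete trivial equation m =?= m.
Bind Y1 := s(node(7, m, s(7))); no other remaining equation mentions Y1.
Delete trivial equation 7 =?= 7.
MGU = { X := s(7), Y1 := s(node(7, m, s(7))) }, so Y1 := s(node(7, m, s(7))).

s(node(7, m, s(7)))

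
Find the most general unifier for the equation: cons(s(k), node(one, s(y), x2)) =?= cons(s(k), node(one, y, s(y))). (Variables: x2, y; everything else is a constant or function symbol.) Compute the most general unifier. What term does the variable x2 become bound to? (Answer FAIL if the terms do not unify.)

Decompose cons/2: s(k) =?= s(k),  node(one, s(y), x2) =?= node(one, y, s(y)).
Delete trivial equation s(k) =?= s(k).
Decompose node/3: one =?= one,  s(y) =?= y,  x2 =?= s(y).
Delete trivial equation one =?= one.
Occurs check fails: y occurs in s(y); the equation y =?= s(y) has no finite solution.

FAIL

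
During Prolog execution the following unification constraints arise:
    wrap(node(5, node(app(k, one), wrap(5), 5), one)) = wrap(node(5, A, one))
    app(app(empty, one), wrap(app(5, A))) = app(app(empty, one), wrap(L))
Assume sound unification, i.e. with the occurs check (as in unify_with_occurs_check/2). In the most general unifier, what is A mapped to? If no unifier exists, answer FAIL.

node(app(k, one), wrap(5), 5)

Decompose wrap/1: node(5, node(app(k, one), wrap(5), 5), one) = node(5, A, one).
Decompose node/3: 5 = 5,  node(app(k, one), wrap(5), 5) = A,  one = one.
Delete trivial equation 5 = 5.
Bind A := node(app(k, one), wrap(5), 5); substituting into the one remaining equation that mentions A gives: app(app(empty, one), wrap(app(5, node(app(k, one), wrap(5), 5)))) = app(app(empty, one), wrap(L)).
Delete trivial equation one = one.
Decompose app/2: app(empty, one) = app(empty, one),  wrap(app(5, node(app(k, one), wrap(5), 5))) = wrap(L).
Delete trivial equation app(empty, one) = app(empty, one).
Decompose wrap/1: app(5, node(app(k, one), wrap(5), 5)) = L.
Bind L := app(5, node(app(k, one), wrap(5), 5)).
MGU = { A ↦ node(app(k, one), wrap(5), 5), L ↦ app(5, node(app(k, one), wrap(5), 5)) }, so A ↦ node(app(k, one), wrap(5), 5).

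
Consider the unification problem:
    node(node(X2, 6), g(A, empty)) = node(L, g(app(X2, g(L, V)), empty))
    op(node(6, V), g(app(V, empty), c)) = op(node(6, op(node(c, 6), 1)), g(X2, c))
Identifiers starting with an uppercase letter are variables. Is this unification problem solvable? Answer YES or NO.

YES

Decompose node/2: node(X2, 6) = L,  g(A, empty) = g(app(X2, g(L, V)), empty).
Bind L := node(X2, 6); substituting into the one remaining equation that mentions L gives: g(A, empty) = g(app(X2, g(node(X2, 6), V)), empty).
Decompose g/2: A = app(X2, g(node(X2, 6), V)),  empty = empty.
Bind A := app(X2, g(node(X2, 6), V)); no other remaining equation mentions A.
Delete trivial equation empty = empty.
Decompose op/2: node(6, V) = node(6, op(node(c, 6), 1)),  g(app(V, empty), c) = g(X2, c).
Decompose node/2: 6 = 6,  V = op(node(c, 6), 1).
Delete trivial equation 6 = 6.
Bind V := op(node(c, 6), 1); substituting into the remaining equation gives: g(app(op(node(c, 6), 1), empty), c) = g(X2, c). Substituting into the earlier binding gives A := app(X2, g(node(X2, 6), op(node(c, 6), 1))).
Decompose g/2: app(op(node(c, 6), 1), empty) = X2,  c = c.
Bind X2 := app(op(node(c, 6), 1), empty); no other remaining equation mentions X2. Substituting into the earlier bindings gives L := node(app(op(node(c, 6), 1), empty), 6), A := app(app(op(node(c, 6), 1), empty), g(node(app(op(node(c, 6), 1), empty), 6), op(node(c, 6), 1))).
Delete trivial equation c = c.
No equations remain and no clash or occurs-check failure arose, so a unifier exists.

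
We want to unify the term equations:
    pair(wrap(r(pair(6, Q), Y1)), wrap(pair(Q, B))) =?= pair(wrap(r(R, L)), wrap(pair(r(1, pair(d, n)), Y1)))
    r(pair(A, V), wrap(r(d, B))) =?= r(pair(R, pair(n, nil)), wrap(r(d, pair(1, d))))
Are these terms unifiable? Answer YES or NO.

YES

Decompose pair/2: wrap(r(pair(6, Q), Y1)) =?= wrap(r(R, L)),  wrap(pair(Q, B)) =?= wrap(pair(r(1, pair(d, n)), Y1)).
Decompose wrap/1: r(pair(6, Q), Y1) =?= r(R, L).
Decompose r/2: pair(6, Q) =?= R,  Y1 =?= L.
Bind R := pair(6, Q); substituting into the one remaining equation that mentions R gives: r(pair(A, V), wrap(r(d, B))) =?= r(pair(pair(6, Q), pair(n, nil)), wrap(r(d, pair(1, d)))).
Bind Y1 := L; substituting into the one remaining equation that mentions Y1 gives: wrap(pair(Q, B)) =?= wrap(pair(r(1, pair(d, n)), L)).
Decompose wrap/1: pair(Q, B) =?= pair(r(1, pair(d, n)), L).
Decompose pair/2: Q =?= r(1, pair(d, n)),  B =?= L.
Bind Q := r(1, pair(d, n)); substituting into the one remaining equation that mentions Q gives: r(pair(A, V), wrap(r(d, B))) =?= r(pair(pair(6, r(1, pair(d, n))), pair(n, nil)), wrap(r(d, pair(1, d)))). Substituting into the earlier binding gives R := pair(6, r(1, pair(d, n))).
Bind B := L; substituting into the remaining equation gives: r(pair(A, V), wrap(r(d, L))) =?= r(pair(pair(6, r(1, pair(d, n))), pair(n, nil)), wrap(r(d, pair(1, d)))).
Decompose r/2: pair(A, V) =?= pair(pair(6, r(1, pair(d, n))), pair(n, nil)),  wrap(r(d, L)) =?= wrap(r(d, pair(1, d))).
Decompose pair/2: A =?= pair(6, r(1, pair(d, n))),  V =?= pair(n, nil).
Bind A := pair(6, r(1, pair(d, n))); no other remaining equation mentions A.
Bind V := pair(n, nil); no other remaining equation mentions V.
Decompose wrap/1: r(d, L) =?= r(d, pair(1, d)).
Decompose r/2: d =?= d,  L =?= pair(1, d).
Delete trivial equation d =?= d.
Bind L := pair(1, d). Substituting into the earlier bindings gives Y1 := pair(1, d), B := pair(1, d).
No equations remain and no clash or occurs-check failure arose, so a unifier exists.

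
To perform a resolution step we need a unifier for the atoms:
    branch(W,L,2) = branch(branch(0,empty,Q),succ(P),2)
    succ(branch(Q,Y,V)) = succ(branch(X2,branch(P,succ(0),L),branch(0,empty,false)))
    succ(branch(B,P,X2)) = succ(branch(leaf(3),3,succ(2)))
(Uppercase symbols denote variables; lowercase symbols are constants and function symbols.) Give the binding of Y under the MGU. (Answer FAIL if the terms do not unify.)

Decompose branch/3: W = branch(0,empty,Q),  L = succ(P),  2 = 2.
Bind W := branch(0,empty,Q); no other remaining equation mentions W.
Bind L := succ(P); substituting into the one remaining equation that mentions L gives: succ(branch(Q,Y,V)) = succ(branch(X2,branch(P,succ(0),succ(P)),branch(0,empty,false))).
Delete trivial equation 2 = 2.
Decompose succ/1: branch(Q,Y,V) = branch(X2,branch(P,succ(0),succ(P)),branch(0,empty,false)).
Decompose branch/3: Q = X2,  Y = branch(P,succ(0),succ(P)),  V = branch(0,empty,false).
Bind Q := X2; no other remaining equation mentions Q. Substituting into the earlier binding gives W := branch(0,empty,X2).
Bind Y := branch(P,succ(0),succ(P)); no other remaining equation mentions Y.
Bind V := branch(0,empty,false); no other remaining equation mentions V.
Decompose succ/1: branch(B,P,X2) = branch(leaf(3),3,succ(2)).
Decompose branch/3: B = leaf(3),  P = 3,  X2 = succ(2).
Bind B := leaf(3); no other remaining equation mentions B.
Bind P := 3; no other remaining equation mentions P. Substituting into the earlier bindings gives L := succ(3), Y := branch(3,succ(0),succ(3)).
Bind X2 := succ(2). Substituting into the earlier bindings gives W := branch(0,empty,succ(2)), Q := succ(2).
MGU = { W := branch(0,empty,succ(2)), L := succ(3), Q := succ(2), Y := branch(3,succ(0),succ(3)), V := branch(0,empty,false), B := leaf(3), P := 3, X2 := succ(2) }, so Y := branch(3,succ(0),succ(3)).

branch(3,succ(0),succ(3))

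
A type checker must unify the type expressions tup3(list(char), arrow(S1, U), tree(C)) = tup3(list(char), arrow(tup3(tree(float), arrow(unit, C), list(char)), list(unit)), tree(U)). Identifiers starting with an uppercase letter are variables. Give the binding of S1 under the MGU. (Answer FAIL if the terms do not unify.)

Decompose tup3/3: list(char) = list(char),  arrow(S1, U) = arrow(tup3(tree(float), arrow(unit, C), list(char)), list(unit)),  tree(C) = tree(U).
Delete trivial equation list(char) = list(char).
Decompose arrow/2: S1 = tup3(tree(float), arrow(unit, C), list(char)),  U = list(unit).
Bind S1 := tup3(tree(float), arrow(unit, C), list(char)); no other remaining equation mentions S1.
Bind U := list(unit); substituting into the remaining equation gives: tree(C) = tree(list(unit)).
Decompose tree/1: C = list(unit).
Bind C := list(unit). Substituting into the earlier binding gives S1 := tup3(tree(float), arrow(unit, list(unit)), list(char)).
MGU = { S1 := tup3(tree(float), arrow(unit, list(unit)), list(char)), U := list(unit), C := list(unit) }, so S1 := tup3(tree(float), arrow(unit, list(unit)), list(char)).

tup3(tree(float), arrow(unit, list(unit)), list(char))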